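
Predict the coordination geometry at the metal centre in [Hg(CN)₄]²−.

Summing ligand charges against the −2 overall charge gives an oxidation state of +2 for mercury.
Group 12 minus oxidation state 2 gives a d¹⁰ configuration.
With 4 monodentate ligands the coordination number is 4.
A d¹⁰ ion has no crystal-field stabilisation preference between square planar and tetrahedral, so four ligands adopt the sterically favoured tetrahedral geometry.

tetrahedral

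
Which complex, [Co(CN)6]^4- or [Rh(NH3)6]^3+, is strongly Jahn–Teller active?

[Co(CN)6]^4-: Summing ligand charges against the −4 overall charge gives an oxidation state of +2 for cobalt. Co sits in group 9, so the d-electron count is 9 − 2 = 7. Cyanide is a strong-field ligand (high in the spectrochemical series) for a first-row metal, so the complex is low-spin. The t₂g⁶e_g¹ (low-spin) configuration has an unevenly filled e_g set; the Jahn–Teller theorem predicts a tetragonal distortion (typically axial elongation) to lift the degeneracy.
[Rh(NH3)6]^3+: Ligand charges: ammonia is neutral. With an overall charge of +3 the rhodium centre must be in the +3 oxidation state. Rh sits in group 9, so the d-electron count is 9 − 3 = 6. A 4d ion has a large Δₒ and is invariably low-spin. The d⁶ configuration leaves the e_g set evenly filled (or empty) — no strong Jahn–Teller driving force.

[Co(CN)6]^4-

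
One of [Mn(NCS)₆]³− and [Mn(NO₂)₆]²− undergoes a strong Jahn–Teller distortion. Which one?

[Mn(NCS)₆]³−

[Mn(NCS)₆]³−: Each isothiocyanate is −1; balancing the −3 overall charge requires Mn(III). Group 7 minus oxidation state 3 gives a d⁴ configuration. Isothiocyanate is a weak-field ligand for a first-row metal, so the complex is high-spin. The t₂g³e_g¹ (high-spin) configuration has an unevenly filled e_g set; the Jahn–Teller theorem predicts a tetragonal distortion (typically axial elongation) to lift the degeneracy.
[Mn(NO₂)₆]²−: Summing ligand charges against the −2 overall charge gives an oxidation state of +4 for manganese. Mn sits in group 7, so the d-electron count is 7 − 4 = 3. The d³ configuration leaves the e_g set evenly filled (or empty) — no strong Jahn–Teller driving force.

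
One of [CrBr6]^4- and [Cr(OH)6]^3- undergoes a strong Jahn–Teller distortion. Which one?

[CrBr6]^4-

[CrBr6]^4-: Each bromide is −1; balancing the −4 overall charge requires Cr(II). Cr sits in group 6, so the d-electron count is 6 − 2 = 4. Bromide is a weak-field ligand for a first-row metal, so the complex is high-spin. The t₂g³e_g¹ (high-spin) configuration has an unevenly filled e_g set; the Jahn–Teller theorem predicts a tetragonal distortion (typically axial elongation) to lift the degeneracy.
[Cr(OH)6]^3-: Ligand charges: each hydroxide is −1. With an overall charge of −3 the chromium centre must be in the +3 oxidation state. Cr sits in group 6, so the d-electron count is 6 − 3 = 3. The d³ configuration leaves the e_g set evenly filled (or empty) — no strong Jahn–Teller driving force.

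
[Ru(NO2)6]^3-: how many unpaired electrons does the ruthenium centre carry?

1 unpaired electron

Ligand charges: each nitro (N-bound nitrite) is −1. With an overall charge of −3 the ruthenium centre must be in the +3 oxidation state.
Group 8 minus oxidation state 3 gives a d⁵ configuration.
The spin state decides the count: a 4d ion has a large Δₒ and is invariably low-spin.
An octahedral low-spin d⁵ ion is t₂g⁵e_g⁰, giving 1 unpaired electron.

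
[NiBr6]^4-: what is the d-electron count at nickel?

Summing ligand charges against the −4 overall charge gives an oxidation state of +2 for nickel.
Ni sits in group 10, so the d-electron count is 10 − 2 = 8.

d8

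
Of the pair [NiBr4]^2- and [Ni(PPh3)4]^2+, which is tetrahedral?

[NiBr4]^2-

For [NiBr4]^2-: Summing ligand charges against the −2 overall charge gives an oxidation state of +2 for nickel. Ni sits in group 10, so the d-electron count is 10 − 2 = 8. Bromide is a weak-field ligand. With weak-field ligands the CFSE gain from square planar is small, so a 3d d⁸ ion takes the sterically preferred tetrahedral geometry. → tetrahedral.
For [Ni(PPh3)4]^2+: Ligand charges: triphenylphosphine is neutral. With an overall charge of +2 the nickel centre must be in the +2 oxidation state. Ni sits in group 10, so the d-electron count is 10 − 2 = 8. Triphenylphosphine is a strong-field ligand (high in the spectrochemical series). A 3d d⁸ ion with strong-field ligands gains enough CFSE to favour square planar over tetrahedral. → square planar.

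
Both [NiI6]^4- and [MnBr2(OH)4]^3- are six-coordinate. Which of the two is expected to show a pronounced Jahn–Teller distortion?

[MnBr2(OH)4]^3-

[NiI6]^4-: Each iodide is −1; balancing the −4 overall charge requires Ni(II). Nickel is a group-10 element; Ni(II) is therefore d⁸. The d⁸ configuration leaves the e_g set evenly filled (or empty) — no strong Jahn–Teller driving force.
[MnBr2(OH)4]^3-: Each bromide is −1; each hydroxide is −1; balancing the −3 overall charge requires Mn(III). Manganese is a group-7 element; Mn(III) is therefore d⁴. Bromide and hydroxide are weak-field ligands for a first-row metal, so the complex is high-spin. The t₂g³e_g¹ (high-spin) configuration has an unevenly filled e_g set; the Jahn–Teller theorem predicts a tetragonal distortion (typically axial elongation) to lift the degeneracy.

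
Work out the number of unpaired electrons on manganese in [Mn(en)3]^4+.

3 unpaired electrons

Summing ligand charges against the +4 overall charge gives an oxidation state of +4 for manganese.
Mn sits in group 7, so the d-electron count is 7 − 4 = 3.
Counting donor atoms: 3×ethylenediamine (bidentate) → 6 donors. Coordination number = 6.
In an octahedral field the d³ configuration is t₂g³e_g⁰ (only one arrangement possible), giving 3 unpaired electrons.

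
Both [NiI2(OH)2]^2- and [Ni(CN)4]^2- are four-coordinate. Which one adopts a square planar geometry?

For [NiI2(OH)2]^2-: Ligand charges: each iodide is −1; each hydroxide is −1. With an overall charge of −2 the nickel centre must be in the +2 oxidation state. Ni sits in group 10, so the d-electron count is 10 − 2 = 8. Hydroxide and iodide are weak-field ligands. With weak-field ligands the CFSE gain from square planar is small, so a 3d d⁸ ion takes the sterically preferred tetrahedral geometry. → tetrahedral.
For [Ni(CN)4]^2-: Each cyanide is −1; balancing the −2 overall charge requires Ni(II). Ni sits in group 10, so the d-electron count is 10 − 2 = 8. Cyanide is a strong-field ligand (high in the spectrochemical series). A 3d d⁸ ion with strong-field ligands gains enough CFSE to favour square planar over tetrahedral. → square planar.

[Ni(CN)4]^2-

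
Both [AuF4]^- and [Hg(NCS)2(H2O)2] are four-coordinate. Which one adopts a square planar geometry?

[AuF4]^-

For [AuF4]^-: Ligand charges: each fluoride is −1. With an overall charge of −1 the gold centre must be in the +3 oxidation state. Au sits in group 11, so the d-electron count is 11 − 3 = 8. A 5d d⁸ ion has a large crystal-field splitting; square planar leaves the high-energy d_{x²−y²} orbital empty and maximises CFSE. → square planar.
For [Hg(NCS)2(H2O)2]: Summing ligand charges against the 0 overall charge gives an oxidation state of +2 for mercury. Group 12 minus oxidation state 2 gives a d¹⁰ configuration. A d¹⁰ ion has no crystal-field stabilisation preference between square planar and tetrahedral, so four ligands adopt the sterically favoured tetrahedral geometry. → tetrahedral.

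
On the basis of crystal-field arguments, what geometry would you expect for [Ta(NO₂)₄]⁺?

tetrahedral

Summing ligand charges against the +1 overall charge gives an oxidation state of +5 for tantalum.
Group 5 minus oxidation state 5 gives a d⁰ configuration.
Coordination number: 4.
A d⁰ ion has no crystal-field stabilisation preference between square planar and tetrahedral, so four ligands adopt the sterically favoured tetrahedral geometry.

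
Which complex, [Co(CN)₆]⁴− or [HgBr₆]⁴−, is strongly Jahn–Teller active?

[Co(CN)₆]⁴−: Ligand charges: each cyanide is −1. With an overall charge of −4 the cobalt centre must be in the +2 oxidation state. Co sits in group 9, so the d-electron count is 9 − 2 = 7. Cyanide is a strong-field ligand (high in the spectrochemical series) for a first-row metal, so the complex is low-spin. The t₂g⁶e_g¹ (low-spin) configuration has an unevenly filled e_g set; the Jahn–Teller theorem predicts a tetragonal distortion (typically axial elongation) to lift the degeneracy.
[HgBr₆]⁴−: Ligand charges: each bromide is −1. With an overall charge of −4 the mercury centre must be in the +2 oxidation state. Group 12 minus oxidation state 2 gives a d¹⁰ configuration. The d¹⁰ configuration leaves the e_g set evenly filled (or empty) — no strong Jahn–Teller driving force.

[Co(CN)₆]⁴−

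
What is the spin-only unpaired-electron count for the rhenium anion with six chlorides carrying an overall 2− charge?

3 unpaired electrons

Summing ligand charges against the −2 overall charge gives an oxidation state of +4 for rhenium.
Re sits in group 7, so the d-electron count is 7 − 4 = 3.
In an octahedral field the d³ configuration is t₂g³e_g⁰ (only one arrangement possible), giving 3 unpaired electrons.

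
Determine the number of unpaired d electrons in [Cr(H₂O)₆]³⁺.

Summing ligand charges against the +3 overall charge gives an oxidation state of +3 for chromium.
Chromium is a group-6 element; Cr(III) is therefore d³.
In an octahedral field the d³ configuration is t₂g³e_g⁰ (only one arrangement possible), giving 3 unpaired electrons.

3 unpaired electrons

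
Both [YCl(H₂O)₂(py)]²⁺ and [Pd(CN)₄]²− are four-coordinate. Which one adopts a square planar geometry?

For [YCl(H₂O)₂(py)]²⁺: Each chloride is −1; water is neutral; pyridine is neutral; balancing the +2 overall charge requires Y(III). Y sits in group 3, so the d-electron count is 3 − 3 = 0. A d⁰ ion has no crystal-field stabilisation preference between square planar and tetrahedral, so four ligands adopt the sterically favoured tetrahedral geometry. → tetrahedral.
For [Pd(CN)₄]²−: Summing ligand charges against the −2 overall charge gives an oxidation state of +2 for palladium. Group 10 minus oxidation state 2 gives a d⁸ configuration. A 4d d⁸ ion has a large crystal-field splitting; square planar leaves the high-energy d_{x²−y²} orbital empty and maximises CFSE. → square planar.

[Pd(CN)₄]²−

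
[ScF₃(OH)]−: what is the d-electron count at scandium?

d⁰

Each fluoride is −1; each hydroxide is −1; balancing the −1 overall charge requires Sc(III).
Scandium is a group-3 element; Sc(III) is therefore d⁰.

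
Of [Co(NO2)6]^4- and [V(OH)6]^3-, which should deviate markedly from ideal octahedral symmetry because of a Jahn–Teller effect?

[Co(NO2)6]^4-: Each nitro (N-bound nitrite) is −1; balancing the −4 overall charge requires Co(II). Co sits in group 9, so the d-electron count is 9 − 2 = 7. Nitro (N-bound nitrite) is a strong-field ligand (high in the spectrochemical series) for a first-row metal, so the complex is low-spin. The t₂g⁶e_g¹ (low-spin) configuration has an unevenly filled e_g set; the Jahn–Teller theorem predicts a tetragonal distortion (typically axial elongation) to lift the degeneracy.
[V(OH)6]^3-: Ligand charges: each hydroxide is −1. With an overall charge of −3 the vanadium centre must be in the +3 oxidation state. Group 5 minus oxidation state 3 gives a d² configuration. The d² configuration leaves the e_g set evenly filled (or empty) — no strong Jahn–Teller driving force.

[Co(NO2)6]^4-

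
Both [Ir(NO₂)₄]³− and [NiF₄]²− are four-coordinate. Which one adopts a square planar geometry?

[Ir(NO₂)₄]³−

For [Ir(NO₂)₄]³−: Each nitro (N-bound nitrite) is −1; balancing the −3 overall charge requires Ir(I). Ir sits in group 9, so the d-electron count is 9 − 1 = 8. A 5d d⁸ ion has a large crystal-field splitting; square planar leaves the high-energy d_{x²−y²} orbital empty and maximises CFSE. → square planar.
For [NiF₄]²−: Each fluoride is −1; balancing the −2 overall charge requires Ni(II). Group 10 minus oxidation state 2 gives a d⁸ configuration. Fluoride is a weak-field ligand. With weak-field ligands the CFSE gain from square planar is small, so a 3d d⁸ ion takes the sterically preferred tetrahedral geometry. → tetrahedral.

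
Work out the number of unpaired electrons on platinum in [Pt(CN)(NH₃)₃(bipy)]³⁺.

0 unpaired electrons

Each cyanide is −1; ammonia is neutral; 2,2′-bipyridine is neutral; balancing the +3 overall charge requires Pt(IV).
Platinum is a group-10 element; Pt(IV) is therefore d⁶.
Counting donor atoms: 1×cyanide (monodentate) → 1 donor; 3×ammonia (monodentate) → 3 donors; 1×2,2′-bipyridine (bidentate) → 2 donors. Coordination number = 6.
The spin state decides the count: a 5d ion has a large Δₒ and is invariably low-spin.
An octahedral low-spin d⁶ ion is t₂g⁶e_g⁰, giving 0 unpaired electrons.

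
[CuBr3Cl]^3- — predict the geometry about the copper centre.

Summing ligand charges against the −3 overall charge gives an oxidation state of +1 for copper.
Cu sits in group 11, so the d-electron count is 11 − 1 = 10.
With 4 monodentate ligands the coordination number is 4.
A d¹⁰ ion has no crystal-field stabilisation preference between square planar and tetrahedral, so four ligands adopt the sterically favoured tetrahedral geometry.

tetrahedral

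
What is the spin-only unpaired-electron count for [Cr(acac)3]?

Ligand charges: each acetylacetonate is −1. With an overall charge of 0 the chromium centre must be in the +3 oxidation state.
Chromium is a group-6 element; Cr(III) is therefore d³.
Counting donor atoms: 3×acetylacetonate (bidentate) → 6 donors. Coordination number = 6.
In an octahedral field the d³ configuration is t₂g³e_g⁰ (only one arrangement possible), giving 3 unpaired electrons.

3 unpaired electrons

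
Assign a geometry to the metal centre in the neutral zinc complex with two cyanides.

linear

Summing ligand charges against the 0 overall charge gives an oxidation state of +2 for zinc.
Group 12 minus oxidation state 2 gives a d¹⁰ configuration.
With 2 monodentate ligands the coordination number is 2.
A d¹⁰ ion with only two ligands adopts a linear arrangement (sp hybridisation; no CFSE preference).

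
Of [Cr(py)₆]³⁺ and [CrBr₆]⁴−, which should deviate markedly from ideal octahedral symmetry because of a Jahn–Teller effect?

[CrBr₆]⁴−

[Cr(py)₆]³⁺: Ligand charges: pyridine is neutral. With an overall charge of +3 the chromium centre must be in the +3 oxidation state. Chromium is a group-6 element; Cr(III) is therefore d³. The d³ configuration leaves the e_g set evenly filled (or empty) — no strong Jahn–Teller driving force.
[CrBr₆]⁴−: Summing ligand charges against the −4 overall charge gives an oxidation state of +2 for chromium. Chromium is a group-6 element; Cr(II) is therefore d⁴. Bromide is a weak-field ligand for a first-row metal, so the complex is high-spin. The t₂g³e_g¹ (high-spin) configuration has an unevenly filled e_g set; the Jahn–Teller theorem predicts a tetragonal distortion (typically axial elongation) to lift the degeneracy.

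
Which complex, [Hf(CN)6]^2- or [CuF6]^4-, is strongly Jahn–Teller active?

[CuF6]^4-

[Hf(CN)6]^2-: Each cyanide is −1; balancing the −2 overall charge requires Hf(IV). Hafnium is a group-4 element; Hf(IV) is therefore d⁰. The d⁰ configuration leaves the e_g set evenly filled (or empty) — no strong Jahn–Teller driving force.
[CuF6]^4-: Summing ligand charges against the −4 overall charge gives an oxidation state of +2 for copper. Cu sits in group 11, so the d-electron count is 11 − 2 = 9. The t₂g⁶e_g³ configuration has an unevenly filled e_g set; the Jahn–Teller theorem predicts a tetragonal distortion (typically axial elongation) to lift the degeneracy.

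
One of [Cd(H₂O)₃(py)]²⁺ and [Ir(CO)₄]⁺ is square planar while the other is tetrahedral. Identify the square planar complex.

For [Cd(H₂O)₃(py)]²⁺: Summing ligand charges against the +2 overall charge gives an oxidation state of +2 for cadmium. Cd sits in group 12, so the d-electron count is 12 − 2 = 10. A d¹⁰ ion has no crystal-field stabilisation preference between square planar and tetrahedral, so four ligands adopt the sterically favoured tetrahedral geometry. → tetrahedral.
For [Ir(CO)₄]⁺: Summing ligand charges against the +1 overall charge gives an oxidation state of +1 for iridium. Group 9 minus oxidation state 1 gives a d⁸ configuration. A 5d d⁸ ion has a large crystal-field splitting; square planar leaves the high-energy d_{x²−y²} orbital empty and maximises CFSE. → square planar.

[Ir(CO)₄]⁺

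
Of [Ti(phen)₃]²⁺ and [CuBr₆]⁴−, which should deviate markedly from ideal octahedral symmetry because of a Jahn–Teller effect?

[CuBr₆]⁴−

[Ti(phen)₃]²⁺: 1,10-phenanthroline is neutral; balancing the +2 overall charge requires Ti(II). Ti sits in group 4, so the d-electron count is 4 − 2 = 2. The d² configuration leaves the e_g set evenly filled (or empty) — no strong Jahn–Teller driving force.
[CuBr₆]⁴−: Summing ligand charges against the −4 overall charge gives an oxidation state of +2 for copper. Copper is a group-11 element; Cu(II) is therefore d⁹. The t₂g⁶e_g³ configuration has an unevenly filled e_g set; the Jahn–Teller theorem predicts a tetragonal distortion (typically axial elongation) to lift the degeneracy.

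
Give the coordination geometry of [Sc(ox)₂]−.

Summing ligand charges against the −1 overall charge gives an oxidation state of +3 for scandium.
Scandium is a group-3 element; Sc(III) is therefore d⁰.
Counting donor atoms: 2×oxalate (bidentate) → 4 donors. Coordination number = 4.
A d⁰ ion has no crystal-field stabilisation preference between square planar and tetrahedral, so four ligands adopt the sterically favoured tetrahedral geometry.

tetrahedral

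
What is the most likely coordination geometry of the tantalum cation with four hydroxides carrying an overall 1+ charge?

tetrahedral

Each hydroxide is −1; balancing the +1 overall charge requires Ta(V).
Group 5 minus oxidation state 5 gives a d⁰ configuration.
With 4 monodentate ligands the coordination number is 4.
A d⁰ ion has no crystal-field stabilisation preference between square planar and tetrahedral, so four ligands adopt the sterically favoured tetrahedral geometry.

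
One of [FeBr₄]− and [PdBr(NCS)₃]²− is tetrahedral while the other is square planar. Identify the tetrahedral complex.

For [FeBr₄]−: Each bromide is −1; balancing the −1 overall charge requires Fe(III). Fe sits in group 8, so the d-electron count is 8 − 3 = 5. A high-spin d⁵ ion has zero CFSE in either geometry, so four ligands adopt the sterically favoured tetrahedral geometry. → tetrahedral.
For [PdBr(NCS)₃]²−: Ligand charges: each bromide is −1; each isothiocyanate is −1. With an overall charge of −2 the palladium centre must be in the +2 oxidation state. Group 10 minus oxidation state 2 gives a d⁸ configuration. A 4d d⁸ ion has a large crystal-field splitting; square planar leaves the high-energy d_{x²−y²} orbital empty and maximises CFSE. → square planar.

[FeBr₄]−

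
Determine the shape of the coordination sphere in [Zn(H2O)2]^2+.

linear

Summing ligand charges against the +2 overall charge gives an oxidation state of +2 for zinc.
Group 12 minus oxidation state 2 gives a d¹⁰ configuration.
Coordination number: 2.
A d¹⁰ ion with only two ligands adopts a linear arrangement (sp hybridisation; no CFSE preference).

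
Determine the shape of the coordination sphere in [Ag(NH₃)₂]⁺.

linear

Summing ligand charges against the +1 overall charge gives an oxidation state of +1 for silver.
Ag sits in group 11, so the d-electron count is 11 − 1 = 10.
Coordination number: 2.
A d¹⁰ ion with only two ligands adopts a linear arrangement (sp hybridisation; no CFSE preference).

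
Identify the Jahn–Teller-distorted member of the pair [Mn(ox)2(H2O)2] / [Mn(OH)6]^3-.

[Mn(OH)6]^3-

[Mn(ox)2(H2O)2]: Each oxalate is −2; water is neutral; balancing the 0 overall charge requires Mn(IV). Manganese is a group-7 element; Mn(IV) is therefore d³. The d³ configuration leaves the e_g set evenly filled (or empty) — no strong Jahn–Teller driving force.
[Mn(OH)6]^3-: Each hydroxide is −1; balancing the −3 overall charge requires Mn(III). Group 7 minus oxidation state 3 gives a d⁴ configuration. Hydroxide is a weak-field ligand for a first-row metal, so the complex is high-spin. The t₂g³e_g¹ (high-spin) configuration has an unevenly filled e_g set; the Jahn–Teller theorem predicts a tetragonal distortion (typically axial elongation) to lift the degeneracy.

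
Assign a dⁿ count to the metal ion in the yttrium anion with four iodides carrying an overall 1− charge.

d0

Each iodide is −1; balancing the −1 overall charge requires Y(III).
Yttrium is a group-3 element; Y(III) is therefore d⁰.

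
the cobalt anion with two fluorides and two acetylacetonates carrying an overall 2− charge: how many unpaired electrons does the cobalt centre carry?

3

Summing ligand charges against the −2 overall charge gives an oxidation state of +2 for cobalt.
Cobalt is a group-9 element; Co(II) is therefore d⁷.
Counting donor atoms: 2×fluoride (monodentate) → 2 donors; 2×acetylacetonate (bidentate) → 4 donors. Coordination number = 6.
The spin state decides the count: Acetylacetonate and fluoride are weak-field ligands for a first-row metal, so the complex is high-spin.
An octahedral high-spin d⁷ ion is t₂g⁵e_g², giving 3 unpaired electrons.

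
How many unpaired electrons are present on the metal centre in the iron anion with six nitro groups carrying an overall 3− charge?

Ligand charges: each nitro (N-bound nitrite) is −1. With an overall charge of −3 the iron centre must be in the +3 oxidation state.
Iron is a group-8 element; Fe(III) is therefore d⁵.
The spin state decides the count: Nitro (N-bound nitrite) is a strong-field ligand (high in the spectrochemical series) for a first-row metal, so the complex is low-spin.
An octahedral low-spin d⁵ ion is t₂g⁵e_g⁰, giving 1 unpaired electron.

1 unpaired electron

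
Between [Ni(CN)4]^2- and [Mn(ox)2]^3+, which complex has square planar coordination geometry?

[Ni(CN)4]^2-

For [Ni(CN)4]^2-: Ligand charges: each cyanide is −1. With an overall charge of −2 the nickel centre must be in the +2 oxidation state. Group 10 minus oxidation state 2 gives a d⁸ configuration. Cyanide is a strong-field ligand (high in the spectrochemical series). A 3d d⁸ ion with strong-field ligands gains enough CFSE to favour square planar over tetrahedral. → square planar.
For [Mn(ox)2]^3+: Each oxalate is −2; balancing the +3 overall charge requires Mn(VII). Manganese is a group-7 element; Mn(VII) is therefore d⁰. A d⁰ ion has no crystal-field stabilisation preference between square planar and tetrahedral, so four ligands adopt the sterically favoured tetrahedral geometry. → tetrahedral.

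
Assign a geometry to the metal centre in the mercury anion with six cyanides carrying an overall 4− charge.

Each cyanide is −1; balancing the −4 overall charge requires Hg(II).
Group 12 minus oxidation state 2 gives a d¹⁰ configuration.
Coordination number: 6.
Six donors around a single metal centre give an octahedral coordination sphere.

octahedral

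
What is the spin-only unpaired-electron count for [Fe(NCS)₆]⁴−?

4 unpaired electrons

Each isothiocyanate is −1; balancing the −4 overall charge requires Fe(II).
Iron is a group-8 element; Fe(II) is therefore d⁶.
The spin state decides the count: Isothiocyanate is a weak-field ligand for a first-row metal, so the complex is high-spin.
An octahedral high-spin d⁶ ion is t₂g⁴e_g², giving 4 unpaired electrons.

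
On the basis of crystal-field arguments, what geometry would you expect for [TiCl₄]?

Ligand charges: each chloride is −1. With an overall charge of 0 the titanium centre must be in the +4 oxidation state.
Group 4 minus oxidation state 4 gives a d⁰ configuration.
Coordination number: 4.
A d⁰ ion has no crystal-field stabilisation preference between square planar and tetrahedral, so four ligands adopt the sterically favoured tetrahedral geometry.

tetrahedral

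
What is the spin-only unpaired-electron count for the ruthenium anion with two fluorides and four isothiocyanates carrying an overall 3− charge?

1

Each fluoride is −1; each isothiocyanate is −1; balancing the −3 overall charge requires Ru(III).
Ruthenium is a group-8 element; Ru(III) is therefore d⁵.
The spin state decides the count: a 4d ion has a large Δₒ and is invariably low-spin.
An octahedral low-spin d⁵ ion is t₂g⁵e_g⁰, giving 1 unpaired electron.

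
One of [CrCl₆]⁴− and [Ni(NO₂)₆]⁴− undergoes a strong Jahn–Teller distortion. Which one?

[CrCl₆]⁴−

[CrCl₆]⁴−: Ligand charges: each chloride is −1. With an overall charge of −4 the chromium centre must be in the +2 oxidation state. Chromium is a group-6 element; Cr(II) is therefore d⁴. Chloride is a weak-field ligand for a first-row metal, so the complex is high-spin. The t₂g³e_g¹ (high-spin) configuration has an unevenly filled e_g set; the Jahn–Teller theorem predicts a tetragonal distortion (typically axial elongation) to lift the degeneracy.
[Ni(NO₂)₆]⁴−: Each nitro (N-bound nitrite) is −1; balancing the −4 overall charge requires Ni(II). Ni sits in group 10, so the d-electron count is 10 − 2 = 8. The d⁸ configuration leaves the e_g set evenly filled (or empty) — no strong Jahn–Teller driving force.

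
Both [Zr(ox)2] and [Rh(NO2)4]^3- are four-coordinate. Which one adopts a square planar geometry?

For [Zr(ox)2]: Summing ligand charges against the 0 overall charge gives an oxidation state of +4 for zirconium. Group 4 minus oxidation state 4 gives a d⁰ configuration. A d⁰ ion has no crystal-field stabilisation preference between square planar and tetrahedral, so four ligands adopt the sterically favoured tetrahedral geometry. → tetrahedral.
For [Rh(NO2)4]^3-: Each nitro (N-bound nitrite) is −1; balancing the −3 overall charge requires Rh(I). Group 9 minus oxidation state 1 gives a d⁸ configuration. A 4d d⁸ ion has a large crystal-field splitting; square planar leaves the high-energy d_{x²−y²} orbital empty and maximises CFSE. → square planar.

[Rh(NO2)4]^3-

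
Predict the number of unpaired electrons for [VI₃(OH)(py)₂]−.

2 unpaired electrons

Each iodide is −1; each hydroxide is −1; pyridine is neutral; balancing the −1 overall charge requires V(III).
Group 5 minus oxidation state 3 gives a d² configuration.
In an octahedral field the d² configuration is t₂g²e_g⁰ (only one arrangement possible), giving 2 unpaired electrons.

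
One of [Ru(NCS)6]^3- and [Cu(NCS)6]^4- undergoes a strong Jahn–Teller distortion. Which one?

[Cu(NCS)6]^4-

[Ru(NCS)6]^3-: Summing ligand charges against the −3 overall charge gives an oxidation state of +3 for ruthenium. Ruthenium is a group-8 element; Ru(III) is therefore d⁵. A 4d ion has a large Δₒ and is invariably low-spin. The d⁵ configuration leaves the e_g set evenly filled (or empty) — no strong Jahn–Teller driving force.
[Cu(NCS)6]^4-: Summing ligand charges against the −4 overall charge gives an oxidation state of +2 for copper. Group 11 minus oxidation state 2 gives a d⁹ configuration. The t₂g⁶e_g³ configuration has an unevenly filled e_g set; the Jahn–Teller theorem predicts a tetragonal distortion (typically axial elongation) to lift the degeneracy.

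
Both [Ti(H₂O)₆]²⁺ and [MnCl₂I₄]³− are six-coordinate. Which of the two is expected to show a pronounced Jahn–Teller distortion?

[MnCl₂I₄]³−

[Ti(H₂O)₆]²⁺: Summing ligand charges against the +2 overall charge gives an oxidation state of +2 for titanium. Group 4 minus oxidation state 2 gives a d² configuration. The d² configuration leaves the e_g set evenly filled (or empty) — no strong Jahn–Teller driving force.
[MnCl₂I₄]³−: Each chloride is −1; each iodide is −1; balancing the −3 overall charge requires Mn(III). Mn sits in group 7, so the d-electron count is 7 − 3 = 4. Chloride and iodide are weak-field ligands for a first-row metal, so the complex is high-spin. The t₂g³e_g¹ (high-spin) configuration has an unevenly filled e_g set; the Jahn–Teller theorem predicts a tetragonal distortion (typically axial elongation) to lift the degeneracy.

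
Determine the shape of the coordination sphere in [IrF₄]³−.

Each fluoride is −1; balancing the −3 overall charge requires Ir(I).
Ir sits in group 9, so the d-electron count is 9 − 1 = 8.
With 4 monodentate ligands the coordination number is 4.
A 5d d⁸ ion has a large crystal-field splitting; square planar leaves the high-energy d_{x²−y²} orbital empty and maximises CFSE.

square planar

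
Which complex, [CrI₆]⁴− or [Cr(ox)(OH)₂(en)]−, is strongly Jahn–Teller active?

[CrI₆]⁴−: Each iodide is −1; balancing the −4 overall charge requires Cr(II). Chromium is a group-6 element; Cr(II) is therefore d⁴. Iodide is a weak-field ligand for a first-row metal, so the complex is high-spin. The t₂g³e_g¹ (high-spin) configuration has an unevenly filled e_g set; the Jahn–Teller theorem predicts a tetragonal distortion (typically axial elongation) to lift the degeneracy.
[Cr(ox)(OH)₂(en)]−: Each oxalate is −2; each hydroxide is −1; ethylenediamine is neutral; balancing the −1 overall charge requires Cr(III). Cr sits in group 6, so the d-electron count is 6 − 3 = 3. The d³ configuration leaves the e_g set evenly filled (or empty) — no strong Jahn–Teller driving force.

[CrI₆]⁴−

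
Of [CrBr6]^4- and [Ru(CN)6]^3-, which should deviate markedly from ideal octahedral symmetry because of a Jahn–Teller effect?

[CrBr6]^4-

[CrBr6]^4-: Ligand charges: each bromide is −1. With an overall charge of −4 the chromium centre must be in the +2 oxidation state. Chromium is a group-6 element; Cr(II) is therefore d⁴. Bromide is a weak-field ligand for a first-row metal, so the complex is high-spin. The t₂g³e_g¹ (high-spin) configuration has an unevenly filled e_g set; the Jahn–Teller theorem predicts a tetragonal distortion (typically axial elongation) to lift the degeneracy.
[Ru(CN)6]^3-: Each cyanide is −1; balancing the −3 overall charge requires Ru(III). Ruthenium is a group-8 element; Ru(III) is therefore d⁵. A 4d ion has a large Δₒ and is invariably low-spin. The d⁵ configuration leaves the e_g set evenly filled (or empty) — no strong Jahn–Teller driving force.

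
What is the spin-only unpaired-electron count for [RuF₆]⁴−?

Summing ligand charges against the −4 overall charge gives an oxidation state of +2 for ruthenium.
Group 8 minus oxidation state 2 gives a d⁶ configuration.
The spin state decides the count: a 4d ion has a large Δₒ and is invariably low-spin.
An octahedral low-spin d⁶ ion is t₂g⁶e_g⁰, giving 0 unpaired electrons.

0 unpaired electrons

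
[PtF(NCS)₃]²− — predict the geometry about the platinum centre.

square planar

Each fluoride is −1; each isothiocyanate is −1; balancing the −2 overall charge requires Pt(II).
Group 10 minus oxidation state 2 gives a d⁸ configuration.
Coordination number: 4.
A 5d d⁸ ion has a large crystal-field splitting; square planar leaves the high-energy d_{x²−y²} orbital empty and maximises CFSE.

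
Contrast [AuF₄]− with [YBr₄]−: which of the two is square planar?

For [AuF₄]−: Each fluoride is −1; balancing the −1 overall charge requires Au(III). Gold is a group-11 element; Au(III) is therefore d⁸. A 5d d⁸ ion has a large crystal-field splitting; square planar leaves the high-energy d_{x²−y²} orbital empty and maximises CFSE. → square planar.
For [YBr₄]−: Ligand charges: each bromide is −1. With an overall charge of −1 the yttrium centre must be in the +3 oxidation state. Group 3 minus oxidation state 3 gives a d⁰ configuration. A d⁰ ion has no crystal-field stabilisation preference between square planar and tetrahedral, so four ligands adopt the sterically favoured tetrahedral geometry. → tetrahedral.

[AuF₄]−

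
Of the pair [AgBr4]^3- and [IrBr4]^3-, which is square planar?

[IrBr4]^3-

For [AgBr4]^3-: Each bromide is −1; balancing the −3 overall charge requires Ag(I). Silver is a group-11 element; Ag(I) is therefore d¹⁰. A d¹⁰ ion has no crystal-field stabilisation preference between square planar and tetrahedral, so four ligands adopt the sterically favoured tetrahedral geometry. → tetrahedral.
For [IrBr4]^3-: Each bromide is −1; balancing the −3 overall charge requires Ir(I). Iridium is a group-9 element; Ir(I) is therefore d⁸. A 5d d⁸ ion has a large crystal-field splitting; square planar leaves the high-energy d_{x²−y²} orbital empty and maximises CFSE. → square planar.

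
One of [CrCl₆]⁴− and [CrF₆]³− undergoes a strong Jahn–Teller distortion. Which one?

[CrCl₆]⁴−

[CrCl₆]⁴−: Ligand charges: each chloride is −1. With an overall charge of −4 the chromium centre must be in the +2 oxidation state. Chromium is a group-6 element; Cr(II) is therefore d⁴. Chloride is a weak-field ligand for a first-row metal, so the complex is high-spin. The t₂g³e_g¹ (high-spin) configuration has an unevenly filled e_g set; the Jahn–Teller theorem predicts a tetragonal distortion (typically axial elongation) to lift the degeneracy.
[CrF₆]³−: Ligand charges: each fluoride is −1. With an overall charge of −3 the chromium centre must be in the +3 oxidation state. Group 6 minus oxidation state 3 gives a d³ configuration. The d³ configuration leaves the e_g set evenly filled (or empty) — no strong Jahn–Teller driving force.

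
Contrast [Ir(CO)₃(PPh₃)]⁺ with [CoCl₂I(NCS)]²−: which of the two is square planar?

For [Ir(CO)₃(PPh₃)]⁺: Carbonyl is neutral; triphenylphosphine is neutral; balancing the +1 overall charge requires Ir(I). Iridium is a group-9 element; Ir(I) is therefore d⁸. A 5d d⁸ ion has a large crystal-field splitting; square planar leaves the high-energy d_{x²−y²} orbital empty and maximises CFSE. → square planar.
For [CoCl₂I(NCS)]²−: Ligand charges: each chloride is −1; each iodide is −1; each isothiocyanate is −1. With an overall charge of −2 the cobalt centre must be in the +2 oxidation state. Group 9 minus oxidation state 2 gives a d⁷ configuration. For a high-spin 3d d⁷ ion with weak-field ligands the small Δₜ gives little square-planar CFSE advantage, so four ligands adopt the sterically favoured tetrahedral geometry. → tetrahedral.

[Ir(CO)₃(PPh₃)]⁺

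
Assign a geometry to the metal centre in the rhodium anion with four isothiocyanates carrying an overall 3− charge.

square planar

Ligand charges: each isothiocyanate is −1. With an overall charge of −3 the rhodium centre must be in the +1 oxidation state.
Group 9 minus oxidation state 1 gives a d⁸ configuration.
Coordination number: 4.
A 4d d⁸ ion has a large crystal-field splitting; square planar leaves the high-energy d_{x²−y²} orbital empty and maximises CFSE.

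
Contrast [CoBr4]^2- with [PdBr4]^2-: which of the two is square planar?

For [CoBr4]^2-: Summing ligand charges against the −2 overall charge gives an oxidation state of +2 for cobalt. Cobalt is a group-9 element; Co(II) is therefore d⁷. For a high-spin 3d d⁷ ion with weak-field ligands the small Δₜ gives little square-planar CFSE advantage, so four ligands adopt the sterically favoured tetrahedral geometry. → tetrahedral.
For [PdBr4]^2-: Summing ligand charges against the −2 overall charge gives an oxidation state of +2 for palladium. Palladium is a group-10 element; Pd(II) is therefore d⁸. A 4d d⁸ ion has a large crystal-field splitting; square planar leaves the high-energy d_{x²−y²} orbital empty and maximises CFSE. → square planar.

[PdBr4]^2-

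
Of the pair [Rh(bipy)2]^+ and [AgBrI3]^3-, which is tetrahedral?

[AgBrI3]^3-

For [Rh(bipy)2]^+: 2,2′-bipyridine is neutral; balancing the +1 overall charge requires Rh(I). Rhodium is a group-9 element; Rh(I) is therefore d⁸. A 4d d⁸ ion has a large crystal-field splitting; square planar leaves the high-energy d_{x²−y²} orbital empty and maximises CFSE. → square planar.
For [AgBrI3]^3-: Each bromide is −1; each iodide is −1; balancing the −3 overall charge requires Ag(I). Group 11 minus oxidation state 1 gives a d¹⁰ configuration. A d¹⁰ ion has no crystal-field stabilisation preference between square planar and tetrahedral, so four ligands adopt the sterically favoured tetrahedral geometry. → tetrahedral.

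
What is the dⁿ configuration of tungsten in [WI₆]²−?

d2

Ligand charges: each iodide is −1. With an overall charge of −2 the tungsten centre must be in the +4 oxidation state.
Tungsten is a group-6 element; W(IV) is therefore d².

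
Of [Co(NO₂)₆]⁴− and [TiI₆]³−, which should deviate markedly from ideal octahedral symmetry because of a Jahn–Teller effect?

[Co(NO₂)₆]⁴−: Each nitro (N-bound nitrite) is −1; balancing the −4 overall charge requires Co(II). Group 9 minus oxidation state 2 gives a d⁷ configuration. Nitro (N-bound nitrite) is a strong-field ligand (high in the spectrochemical series) for a first-row metal, so the complex is low-spin. The t₂g⁶e_g¹ (low-spin) configuration has an unevenly filled e_g set; the Jahn–Teller theorem predicts a tetragonal distortion (typically axial elongation) to lift the degeneracy.
[TiI₆]³−: Each iodide is −1; balancing the −3 overall charge requires Ti(III). Titanium is a group-4 element; Ti(III) is therefore d¹. The d¹ configuration leaves the e_g set evenly filled (or empty) — no strong Jahn–Teller driving force.

[Co(NO₂)₆]⁴−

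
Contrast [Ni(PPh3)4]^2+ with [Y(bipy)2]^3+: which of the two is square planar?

[Ni(PPh3)4]^2+

For [Ni(PPh3)4]^2+: Triphenylphosphine is neutral; balancing the +2 overall charge requires Ni(II). Nickel is a group-10 element; Ni(II) is therefore d⁸. Triphenylphosphine is a strong-field ligand (high in the spectrochemical series). A 3d d⁸ ion with strong-field ligands gains enough CFSE to favour square planar over tetrahedral. → square planar.
For [Y(bipy)2]^3+: 2,2′-bipyridine is neutral; balancing the +3 overall charge requires Y(III). Yttrium is a group-3 element; Y(III) is therefore d⁰. A d⁰ ion has no crystal-field stabilisation preference between square planar and tetrahedral, so four ligands adopt the sterically favoured tetrahedral geometry. → tetrahedral.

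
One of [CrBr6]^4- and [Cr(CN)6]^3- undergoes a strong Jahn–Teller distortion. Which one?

[CrBr6]^4-: Summing ligand charges against the −4 overall charge gives an oxidation state of +2 for chromium. Cr sits in group 6, so the d-electron count is 6 − 2 = 4. Bromide is a weak-field ligand for a first-row metal, so the complex is high-spin. The t₂g³e_g¹ (high-spin) configuration has an unevenly filled e_g set; the Jahn–Teller theorem predicts a tetragonal distortion (typically axial elongation) to lift the degeneracy.
[Cr(CN)6]^3-: Summing ligand charges against the −3 overall charge gives an oxidation state of +3 for chromium. Cr sits in group 6, so the d-electron count is 6 − 3 = 3. The d³ configuration leaves the e_g set evenly filled (or empty) — no strong Jahn–Teller driving force.

[CrBr6]^4-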